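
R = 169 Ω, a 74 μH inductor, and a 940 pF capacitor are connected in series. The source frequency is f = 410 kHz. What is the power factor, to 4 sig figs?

ω = 2πf = 2.576e+06 rad/s
X_L = ωL = 190.6 Ω
X_C = 1/(ωC) = 413.0 Ω
Net reactance X = X_L − X_C = -222.3 Ω
Z = 169.0 − j222.3 Ω
|Z| = √(169.0² + 222.3²) = 279.3 Ω
∠Z = arctan(-222.3/169.0) = -52.76°
cos φ = cos(-52.76°) = 0.6052

0.6052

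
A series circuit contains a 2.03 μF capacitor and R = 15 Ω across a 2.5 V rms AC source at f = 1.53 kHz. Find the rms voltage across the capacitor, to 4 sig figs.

ω = 2πf = 9613 rad/s
X_C = 1/(ωC) = 51.24 Ω
Z = 15.00 − j51.24 Ω
|Z| = √(15.00² + 51.24²) = 53.39 Ω
I = V/|Z| = 46.82 mA
V_C = I·|Z_C| = 0.04682 × 51.24 = 2.399 V

2.399 V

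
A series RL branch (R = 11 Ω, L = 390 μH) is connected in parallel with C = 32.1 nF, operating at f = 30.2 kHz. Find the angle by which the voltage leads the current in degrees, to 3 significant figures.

ω = 2πf = 189800 rad/s
X_L = ωL = 74.0 Ω
X_C = 1/(ωC) = 164 Ω
Branch 1 (R+jX_L): Z₁ = 11.0 + j74.0 Ω, |Z₁| = 74.8 Ω
Branch 2 (−jX_C): Z₂ = −j164 Ω
Parallel: Z = Z₁Z₂/(Z₁+Z₂), |Z| = 135 Ω, ∠Z = 74.6°

74.6°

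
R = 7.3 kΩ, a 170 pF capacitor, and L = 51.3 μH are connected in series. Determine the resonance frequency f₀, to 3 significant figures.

ω₀ = 1/√(LC) = 1/√(5.13e-05 × 1.7e-10) = 1.071e+07 rad/s
f₀ = ω₀/(2π) = 1.70 MHz

1.70 MHz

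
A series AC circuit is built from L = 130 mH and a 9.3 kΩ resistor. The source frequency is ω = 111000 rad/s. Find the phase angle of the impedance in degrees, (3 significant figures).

57.2°

X_L = ωL = 14400 Ω
Z = 9300 + j14400 Ω
|Z| = √(9300² + 14400²) = 17200 Ω
∠Z = arctan(14400/9300) = 57.2°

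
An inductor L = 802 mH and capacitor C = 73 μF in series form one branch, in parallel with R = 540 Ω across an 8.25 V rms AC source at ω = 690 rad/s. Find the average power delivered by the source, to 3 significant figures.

126 mW

X_L = ωL = 553 Ω
X_C = 1/(ωC) = 19.9 Ω
Branch 1: Z₁ = R = 540 Ω
Branch 2 (series LC): Z₂ = j(X_L − X_C) = j534 Ω
Parallel: Z = Z₁Z₂/(Z₁+Z₂), |Z| = 380 Ω, ∠Z = 45.3°
I = V/|Z| = 21.7 mA
P = VI cos φ = 8.25 × 0.0217 × cos(45.3°) = 126 mW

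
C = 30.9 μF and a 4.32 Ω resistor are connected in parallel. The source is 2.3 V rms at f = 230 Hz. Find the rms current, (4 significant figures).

542.2 mA

ω = 2πf = 1445 rad/s
X_C = 1/(ωC) = 22.39 Ω
Parallel: admittances add. Y = 1/R + jωC
Y = (0.2315 + j0.04465) S
|Y| = 0.2357 S → |Z| = 1/|Y| = 4.242 Ω, ∠Z = −∠Y = -10.92°
I = V/|Z| = 2.3/4.242 = 542.2 mA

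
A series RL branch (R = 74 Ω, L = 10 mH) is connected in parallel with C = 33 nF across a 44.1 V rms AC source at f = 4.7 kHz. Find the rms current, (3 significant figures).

104 mA

ω = 2πf = 29530 rad/s
X_L = ωL = 295 Ω
X_C = 1/(ωC) = 1030 Ω
Branch 1 (R+jX_L): Z₁ = 74.0 + j295 Ω, |Z₁| = 304 Ω
Branch 2 (−jX_C): Z₂ = −j1030 Ω
Parallel: Z = Z₁Z₂/(Z₁+Z₂), |Z| = 425 Ω, ∠Z = 70.2°
I = V/|Z| = 44.1/425 = 104 mA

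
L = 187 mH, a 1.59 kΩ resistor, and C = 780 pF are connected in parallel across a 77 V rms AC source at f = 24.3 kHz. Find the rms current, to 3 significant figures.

48.9 mA

ω = 2πf = 152700 rad/s
X_L = ωL = 28600 Ω
X_C = 1/(ωC) = 8400 Ω
Parallel: admittances add. Y = 1/R + 1/(jωL) + jωC
Y = (0.000629 + j8.41e-05) S
|Y| = 0.000635 S → |Z| = 1/|Y| = 1580 Ω, ∠Z = −∠Y = -7.61°
I = V/|Z| = 77/1580 = 48.9 mA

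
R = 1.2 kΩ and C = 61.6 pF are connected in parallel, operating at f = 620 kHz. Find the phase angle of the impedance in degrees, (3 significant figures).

ω = 2πf = 3.896e+06 rad/s
X_C = 1/(ωC) = 4170 Ω
Parallel: admittances add. Y = 1/R + jωC
Y = (0.000833 + j0.000240) S
|Y| = 0.000867 S → |Z| = 1/|Y| = 1150 Ω, ∠Z = −∠Y = -16.1°

-16.1°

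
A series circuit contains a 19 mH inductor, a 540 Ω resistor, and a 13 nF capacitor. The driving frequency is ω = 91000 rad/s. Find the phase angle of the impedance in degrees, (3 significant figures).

58.6°

X_L = ωL = 1730 Ω
X_C = 1/(ωC) = 845 Ω
Net reactance X = X_L − X_C = 884 Ω
Z = 540 + j884 Ω
|Z| = √(540² + 884²) = 1040 Ω
∠Z = arctan(884/540) = 58.6°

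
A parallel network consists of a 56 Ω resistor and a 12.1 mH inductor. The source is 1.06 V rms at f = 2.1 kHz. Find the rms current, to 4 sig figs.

ω = 2πf = 13190 rad/s
X_L = ωL = 159.7 Ω
Parallel: admittances add. Y = 1/R + 1/(jωL)
Y = (0.01786 − j0.006263) S
|Y| = 0.01892 S → |Z| = 1/|Y| = 52.84 Ω, ∠Z = −∠Y = 19.33°
I = V/|Z| = 1.06/52.84 = 20.06 mA

20.06 mA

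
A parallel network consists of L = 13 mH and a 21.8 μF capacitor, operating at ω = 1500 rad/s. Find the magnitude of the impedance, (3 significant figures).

X_L = ωL = 19.5 Ω
X_C = 1/(ωC) = 30.6 Ω
Parallel: admittances add. Y = 1/(jωL) + jωC
Y = (0 − j0.0186) S
|Y| = 0.0186 S → |Z| = 1/|Y| = 53.8 Ω, ∠Z = −∠Y = 90.0°

53.8 Ω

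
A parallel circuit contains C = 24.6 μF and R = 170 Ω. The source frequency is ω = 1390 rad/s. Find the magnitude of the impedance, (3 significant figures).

X_C = 1/(ωC) = 29.2 Ω
Parallel: admittances add. Y = 1/R + jωC
Y = (0.00588 + j0.0342) S
|Y| = 0.0347 S → |Z| = 1/|Y| = 28.8 Ω, ∠Z = −∠Y = -80.2°

28.8 Ω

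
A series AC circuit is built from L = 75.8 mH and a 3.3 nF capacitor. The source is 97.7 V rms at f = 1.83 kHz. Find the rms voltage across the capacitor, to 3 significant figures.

ω = 2πf = 11500 rad/s
X_L = ωL = 872 Ω
X_C = 1/(ωC) = 26400 Ω
Net reactance X = X_L − X_C = -25500 Ω
Z = − j25500 Ω
|Z| = √(0² + 25500²) = 25500 Ω
I = V/|Z| = 3.83 mA
V_C = I·|Z_C| = 0.00383 × 26400 = 101 V

101 V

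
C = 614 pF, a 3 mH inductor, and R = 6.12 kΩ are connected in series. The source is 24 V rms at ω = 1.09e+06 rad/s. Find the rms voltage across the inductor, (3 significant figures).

X_L = ωL = 3270 Ω
X_C = 1/(ωC) = 1490 Ω
Net reactance X = X_L − X_C = 1780 Ω
Z = 6120 + j1780 Ω
|Z| = √(6120² + 1780²) = 6370 Ω
I = V/|Z| = 3.77 mA
V_L = I·|Z_L| = 0.00377 × 3270 = 12.3 V

12.3 V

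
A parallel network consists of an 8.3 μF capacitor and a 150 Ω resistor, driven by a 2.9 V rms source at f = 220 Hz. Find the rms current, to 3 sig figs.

ω = 2πf = 1382 rad/s
X_C = 1/(ωC) = 87.2 Ω
Parallel: admittances add. Y = 1/R + jωC
Y = (0.00667 + j0.0115) S
|Y| = 0.0133 S → |Z| = 1/|Y| = 75.4 Ω, ∠Z = −∠Y = -59.8°
I = V/|Z| = 2.9/75.4 = 38.5 mA

38.5 mA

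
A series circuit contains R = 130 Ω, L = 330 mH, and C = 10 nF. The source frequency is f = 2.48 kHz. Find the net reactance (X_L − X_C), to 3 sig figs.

-1280 Ω

ω = 2πf = 15580 rad/s
X_L = ωL = 5140 Ω
X_C = 1/(ωC) = 6420 Ω
X = 5140 − 6420 = -1280 Ω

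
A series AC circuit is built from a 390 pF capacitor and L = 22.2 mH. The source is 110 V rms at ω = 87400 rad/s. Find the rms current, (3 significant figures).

4.01 mA

X_L = ωL = 1940 Ω
X_C = 1/(ωC) = 29300 Ω
Net reactance X = X_L − X_C = -27400 Ω
Z = − j27400 Ω
|Z| = √(0² + 27400²) = 27400 Ω
I = V/|Z| = 110/27400 = 4.01 mA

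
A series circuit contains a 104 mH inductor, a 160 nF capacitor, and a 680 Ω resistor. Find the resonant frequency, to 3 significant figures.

ω₀ = 1/√(LC) = 1/√(0.104 × 1.6e-07) = 7752 rad/s
f₀ = ω₀/(2π) = 1.23 kHz

1.23 kHz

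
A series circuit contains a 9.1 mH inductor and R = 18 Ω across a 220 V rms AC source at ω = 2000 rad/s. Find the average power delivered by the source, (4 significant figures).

1.330 kW

X_L = ωL = 18.20 Ω
Z = 18.00 + j18.20 Ω
|Z| = √(18.00² + 18.20²) = 25.60 Ω
∠Z = arctan(18.20/18.00) = 45.32°
I = V/|Z| = 8.595 A
P = VI cos φ = 220 × 8.595 × cos(45.32°) = 1.330 kW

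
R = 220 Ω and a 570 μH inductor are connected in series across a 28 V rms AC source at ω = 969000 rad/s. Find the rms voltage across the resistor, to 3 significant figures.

X_L = ωL = 552 Ω
Z = 220 + j552 Ω
|Z| = √(220² + 552²) = 595 Ω
I = V/|Z| = 47.1 mA
V_R = I·|Z_R| = 0.0471 × 220 = 10.4 V

10.4 V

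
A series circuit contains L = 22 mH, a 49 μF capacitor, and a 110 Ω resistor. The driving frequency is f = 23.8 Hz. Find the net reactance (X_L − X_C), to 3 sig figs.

-133 Ω

ω = 2πf = 149.5 rad/s
X_L = ωL = 3.29 Ω
X_C = 1/(ωC) = 136 Ω
X = 3.29 − 136 = -133 Ω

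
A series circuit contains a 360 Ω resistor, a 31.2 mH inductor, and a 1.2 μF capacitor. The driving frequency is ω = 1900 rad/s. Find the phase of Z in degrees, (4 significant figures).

-46.50°

X_L = ωL = 59.28 Ω
X_C = 1/(ωC) = 438.6 Ω
Net reactance X = X_L − X_C = -379.3 Ω
Z = 360.0 − j379.3 Ω
|Z| = √(360.0² + 379.3²) = 523.0 Ω
∠Z = arctan(-379.3/360.0) = -46.50°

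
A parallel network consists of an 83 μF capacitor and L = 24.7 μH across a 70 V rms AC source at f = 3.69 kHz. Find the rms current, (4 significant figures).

12.47 A

ω = 2πf = 23180 rad/s
X_L = ωL = 0.5727 Ω
X_C = 1/(ωC) = 0.5197 Ω
Parallel: admittances add. Y = 1/(jωL) + jωC
Y = (0 + j0.1781) S
|Y| = 0.1781 S → |Z| = 1/|Y| = 5.614 Ω, ∠Z = −∠Y = -90.00°
I = V/|Z| = 70/5.614 = 12.47 A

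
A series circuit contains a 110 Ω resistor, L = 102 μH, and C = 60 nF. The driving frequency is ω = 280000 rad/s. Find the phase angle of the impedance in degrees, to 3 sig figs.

-15.7°

X_L = ωL = 28.6 Ω
X_C = 1/(ωC) = 59.5 Ω
Net reactance X = X_L − X_C = -31.0 Ω
Z = 110 − j31.0 Ω
|Z| = √(110² + 31.0²) = 114 Ω
∠Z = arctan(-31.0/110) = -15.7°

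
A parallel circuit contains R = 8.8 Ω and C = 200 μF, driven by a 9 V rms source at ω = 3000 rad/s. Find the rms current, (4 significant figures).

X_C = 1/(ωC) = 1.667 Ω
Parallel: admittances add. Y = 1/R + jωC
Y = (0.1136 + j0.6000) S
|Y| = 0.6107 S → |Z| = 1/|Y| = 1.638 Ω, ∠Z = −∠Y = -79.28°
I = V/|Z| = 9/1.638 = 5.496 A

5.496 A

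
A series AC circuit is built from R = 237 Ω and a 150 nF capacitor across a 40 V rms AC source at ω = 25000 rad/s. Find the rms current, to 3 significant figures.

112 mA

X_C = 1/(ωC) = 267 Ω
Z = 237 − j267 Ω
|Z| = √(237² + 267²) = 357 Ω
I = V/|Z| = 40/357 = 112 mA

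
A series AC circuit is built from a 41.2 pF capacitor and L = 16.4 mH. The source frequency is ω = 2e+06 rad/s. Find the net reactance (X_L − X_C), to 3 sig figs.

20700 Ω

X_L = ωL = 32800 Ω
X_C = 1/(ωC) = 12100 Ω
X = 32800 − 12100 = 20700 Ω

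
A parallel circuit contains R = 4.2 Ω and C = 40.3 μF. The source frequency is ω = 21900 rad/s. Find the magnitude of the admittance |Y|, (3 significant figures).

X_C = 1/(ωC) = 1.13 Ω
Parallel: admittances add. Y = 1/R + jωC
Y = (0.238 + j0.883) S
|Y| = 0.914 S → |Z| = 1/|Y| = 1.09 Ω, ∠Z = −∠Y = -74.9°

914 mS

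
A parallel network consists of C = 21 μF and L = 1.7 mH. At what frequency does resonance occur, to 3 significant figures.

ω₀ = 1/√(LC) = 1/√(0.0017 × 2.1e-05) = 5293 rad/s
f₀ = ω₀/(2π) = 842 Hz

842 Hz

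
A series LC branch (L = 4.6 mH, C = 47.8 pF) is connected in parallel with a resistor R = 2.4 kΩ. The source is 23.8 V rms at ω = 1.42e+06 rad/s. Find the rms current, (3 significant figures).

10.3 mA

X_L = ωL = 6530 Ω
X_C = 1/(ωC) = 14700 Ω
Branch 1: Z₁ = R = 2400 Ω
Branch 2 (series LC): Z₂ = j(X_L − X_C) = −j8200 Ω
Parallel: Z = Z₁Z₂/(Z₁+Z₂), |Z| = 2300 Ω, ∠Z = -16.3°
I = V/|Z| = 23.8/2300 = 10.3 mA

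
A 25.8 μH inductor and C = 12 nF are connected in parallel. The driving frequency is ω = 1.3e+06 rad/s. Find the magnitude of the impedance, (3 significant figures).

70.3 Ω

X_L = ωL = 33.5 Ω
X_C = 1/(ωC) = 64.1 Ω
Parallel: admittances add. Y = 1/(jωL) + jωC
Y = (0 − j0.0142) S
|Y| = 0.0142 S → |Z| = 1/|Y| = 70.3 Ω, ∠Z = −∠Y = 90.0°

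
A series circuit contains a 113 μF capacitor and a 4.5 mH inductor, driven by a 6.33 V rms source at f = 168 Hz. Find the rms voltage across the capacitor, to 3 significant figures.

14.6 V

ω = 2πf = 1056 rad/s
X_L = ωL = 4.75 Ω
X_C = 1/(ωC) = 8.38 Ω
Net reactance X = X_L − X_C = -3.63 Ω
Z = − j3.63 Ω
|Z| = √(0² + 3.63²) = 3.63 Ω
I = V/|Z| = 1.74 A
V_C = I·|Z_C| = 1.74 × 8.38 = 14.6 V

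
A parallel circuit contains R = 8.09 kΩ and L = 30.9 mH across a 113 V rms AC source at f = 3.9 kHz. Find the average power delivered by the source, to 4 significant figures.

1.578 W

ω = 2πf = 24500 rad/s
X_L = ωL = 757.2 Ω
Parallel: admittances add. Y = 1/R + 1/(jωL)
Y = (0.0001236 − j0.001321) S
|Y| = 0.001326 S → |Z| = 1/|Y| = 753.9 Ω, ∠Z = −∠Y = 84.65°
I = V/|Z| = 149.9 mA
P = VI cos φ = 113 × 0.1499 × cos(84.65°) = 1.578 W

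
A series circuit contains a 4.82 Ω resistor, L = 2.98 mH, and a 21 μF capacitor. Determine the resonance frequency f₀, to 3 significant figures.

636 Hz

ω₀ = 1/√(LC) = 1/√(0.00298 × 2.1e-05) = 3997 rad/s
f₀ = ω₀/(2π) = 636 Hz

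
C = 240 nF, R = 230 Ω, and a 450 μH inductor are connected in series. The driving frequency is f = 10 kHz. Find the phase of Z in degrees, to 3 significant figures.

ω = 2πf = 62830 rad/s
X_L = ωL = 28.3 Ω
X_C = 1/(ωC) = 66.3 Ω
Net reactance X = X_L − X_C = -38.0 Ω
Z = 230 − j38.0 Ω
|Z| = √(230² + 38.0²) = 233 Ω
∠Z = arctan(-38.0/230) = -9.39°

-9.39°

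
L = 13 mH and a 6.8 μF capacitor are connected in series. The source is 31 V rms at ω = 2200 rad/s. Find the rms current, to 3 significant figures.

X_L = ωL = 28.6 Ω
X_C = 1/(ωC) = 66.8 Ω
Net reactance X = X_L − X_C = -38.2 Ω
Z = − j38.2 Ω
|Z| = √(0² + 38.2²) = 38.2 Ω
I = V/|Z| = 31/38.2 = 811 mA

811 mA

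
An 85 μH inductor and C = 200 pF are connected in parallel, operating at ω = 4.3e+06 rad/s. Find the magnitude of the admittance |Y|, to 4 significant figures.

X_L = ωL = 365.5 Ω
X_C = 1/(ωC) = 1163 Ω
Parallel: admittances add. Y = 1/(jωL) + jωC
Y = (0 − j0.001876) S
|Y| = 0.001876 S → |Z| = 1/|Y| = 533.1 Ω, ∠Z = −∠Y = 90.00°

1.876 mS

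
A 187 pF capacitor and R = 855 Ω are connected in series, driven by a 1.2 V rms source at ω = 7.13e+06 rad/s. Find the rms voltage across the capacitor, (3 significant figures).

X_C = 1/(ωC) = 750 Ω
Z = 855 − j750 Ω
|Z| = √(855² + 750²) = 1140 Ω
I = V/|Z| = 1.06 mA
V_C = I·|Z_C| = 0.00106 × 750 = 0.791 V

0.791 V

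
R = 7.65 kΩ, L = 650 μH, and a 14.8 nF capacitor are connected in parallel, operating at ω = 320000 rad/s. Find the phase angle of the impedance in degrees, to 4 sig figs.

28.74°

X_L = ωL = 208.0 Ω
X_C = 1/(ωC) = 211.1 Ω
Parallel: admittances add. Y = 1/R + 1/(jωL) + jωC
Y = (0.0001307 − j7.169e-05) S
|Y| = 0.0001491 S → |Z| = 1/|Y| = 6707 Ω, ∠Z = −∠Y = 28.74°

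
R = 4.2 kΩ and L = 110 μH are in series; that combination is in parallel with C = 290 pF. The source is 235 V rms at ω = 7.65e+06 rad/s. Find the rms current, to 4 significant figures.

513.4 mA

X_L = ωL = 841.5 Ω
X_C = 1/(ωC) = 450.8 Ω
Branch 1 (R+jX_L): Z₁ = 4200 + j841.5 Ω, |Z₁| = 4283 Ω
Branch 2 (−jX_C): Z₂ = −j450.8 Ω
Parallel: Z = Z₁Z₂/(Z₁+Z₂), |Z| = 457.7 Ω, ∠Z = -83.99°
I = V/|Z| = 235/457.7 = 513.4 mA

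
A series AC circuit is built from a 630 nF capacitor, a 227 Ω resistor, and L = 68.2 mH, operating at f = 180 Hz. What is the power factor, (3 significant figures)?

ω = 2πf = 1131 rad/s
X_L = ωL = 77.1 Ω
X_C = 1/(ωC) = 1400 Ω
Net reactance X = X_L − X_C = -1330 Ω
Z = 227 − j1330 Ω
|Z| = √(227² + 1330²) = 1350 Ω
∠Z = arctan(-1330/227) = -80.3°
cos φ = cos(-80.3°) = 0.169

0.169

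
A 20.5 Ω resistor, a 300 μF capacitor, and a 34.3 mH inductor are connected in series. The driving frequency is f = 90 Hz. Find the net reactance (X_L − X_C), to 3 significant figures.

13.5 Ω

ω = 2πf = 565.5 rad/s
X_L = ωL = 19.4 Ω
X_C = 1/(ωC) = 5.89 Ω
X = 19.4 − 5.89 = 13.5 Ω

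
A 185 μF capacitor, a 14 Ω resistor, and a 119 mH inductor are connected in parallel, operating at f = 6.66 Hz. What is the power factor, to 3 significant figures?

0.347

ω = 2πf = 41.85 rad/s
X_L = ωL = 4.98 Ω
X_C = 1/(ωC) = 129 Ω
Parallel: admittances add. Y = 1/R + 1/(jωL) + jωC
Y = (0.0714 − j0.193) S
|Y| = 0.206 S → |Z| = 1/|Y| = 4.86 Ω, ∠Z = −∠Y = 69.7°
cos φ = cos(69.7°) = 0.347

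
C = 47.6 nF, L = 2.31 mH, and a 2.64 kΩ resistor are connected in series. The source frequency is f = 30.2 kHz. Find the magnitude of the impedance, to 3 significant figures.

ω = 2πf = 189800 rad/s
X_L = ωL = 438 Ω
X_C = 1/(ωC) = 111 Ω
Net reactance X = X_L − X_C = 328 Ω
Z = 2640 + j328 Ω
|Z| = √(2640² + 328²) = 2660 Ω

2660 Ω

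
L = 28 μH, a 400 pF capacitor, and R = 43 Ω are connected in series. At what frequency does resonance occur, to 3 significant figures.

1.50 MHz

ω₀ = 1/√(LC) = 1/√(2.8e-05 × 4e-10) = 9.449e+06 rad/s
f₀ = ω₀/(2π) = 1.50 MHz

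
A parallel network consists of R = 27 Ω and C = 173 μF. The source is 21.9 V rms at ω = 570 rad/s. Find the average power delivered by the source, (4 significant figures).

X_C = 1/(ωC) = 10.14 Ω
Parallel: admittances add. Y = 1/R + jωC
Y = (0.03704 + j0.09861) S
|Y| = 0.1053 S → |Z| = 1/|Y| = 9.493 Ω, ∠Z = −∠Y = -69.41°
I = V/|Z| = 2.307 A
P = VI cos φ = 21.9 × 2.307 × cos(-69.41°) = 17.76 W

17.76 W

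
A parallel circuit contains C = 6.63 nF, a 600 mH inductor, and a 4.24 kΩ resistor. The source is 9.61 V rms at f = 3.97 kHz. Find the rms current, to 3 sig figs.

ω = 2πf = 24940 rad/s
X_L = ωL = 15000 Ω
X_C = 1/(ωC) = 6050 Ω
Parallel: admittances add. Y = 1/R + 1/(jωL) + jωC
Y = (0.000236 + j9.86e-05) S
|Y| = 0.000256 S → |Z| = 1/|Y| = 3910 Ω, ∠Z = −∠Y = -22.7°
I = V/|Z| = 9.61/3910 = 2.46 mA

2.46 mA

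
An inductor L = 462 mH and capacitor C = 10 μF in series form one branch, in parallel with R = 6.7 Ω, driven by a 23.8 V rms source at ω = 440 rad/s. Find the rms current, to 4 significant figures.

3.688 A

X_L = ωL = 203.3 Ω
X_C = 1/(ωC) = 227.3 Ω
Branch 1: Z₁ = R = 6.700 Ω
Branch 2 (series LC): Z₂ = j(X_L − X_C) = −j23.99 Ω
Parallel: Z = Z₁Z₂/(Z₁+Z₂), |Z| = 6.453 Ω, ∠Z = -15.60°
I = V/|Z| = 23.8/6.453 = 3.688 A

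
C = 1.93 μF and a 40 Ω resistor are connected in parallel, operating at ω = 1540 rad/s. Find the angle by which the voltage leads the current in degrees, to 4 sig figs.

X_C = 1/(ωC) = 336.5 Ω
Parallel: admittances add. Y = 1/R + jωC
Y = (0.02500 + j0.002972) S
|Y| = 0.02518 S → |Z| = 1/|Y| = 39.72 Ω, ∠Z = −∠Y = -6.780°

-6.780°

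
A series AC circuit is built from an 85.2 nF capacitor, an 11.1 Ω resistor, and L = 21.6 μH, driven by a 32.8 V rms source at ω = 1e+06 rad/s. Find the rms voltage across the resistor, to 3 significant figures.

X_L = ωL = 21.6 Ω
X_C = 1/(ωC) = 11.7 Ω
Net reactance X = X_L − X_C = 9.86 Ω
Z = 11.1 + j9.86 Ω
|Z| = √(11.1² + 9.86²) = 14.8 Ω
I = V/|Z| = 2.21 A
V_R = I·|Z_R| = 2.21 × 11.1 = 24.5 V

24.5 V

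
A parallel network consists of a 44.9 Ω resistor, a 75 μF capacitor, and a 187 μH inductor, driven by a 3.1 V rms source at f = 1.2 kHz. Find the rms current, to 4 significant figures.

ω = 2πf = 7540 rad/s
X_L = ωL = 1.410 Ω
X_C = 1/(ωC) = 1.768 Ω
Parallel: admittances add. Y = 1/R + 1/(jωL) + jωC
Y = (0.02227 − j0.1438) S
|Y| = 0.1455 S → |Z| = 1/|Y| = 6.874 Ω, ∠Z = −∠Y = 81.19°
I = V/|Z| = 3.1/6.874 = 451.0 mA

451.0 mA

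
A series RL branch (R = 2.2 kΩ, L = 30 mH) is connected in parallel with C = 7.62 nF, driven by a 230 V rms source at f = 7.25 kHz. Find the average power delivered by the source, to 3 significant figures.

ω = 2πf = 45550 rad/s
X_L = ωL = 1370 Ω
X_C = 1/(ωC) = 2880 Ω
Branch 1 (R+jX_L): Z₁ = 2200 + j1370 Ω, |Z₁| = 2590 Ω
Branch 2 (−jX_C): Z₂ = −j2880 Ω
Parallel: Z = Z₁Z₂/(Z₁+Z₂), |Z| = 2790 Ω, ∠Z = -23.6°
I = V/|Z| = 82.3 mA
P = VI cos φ = 230 × 0.0823 × cos(-23.6°) = 17.4 W

17.4 W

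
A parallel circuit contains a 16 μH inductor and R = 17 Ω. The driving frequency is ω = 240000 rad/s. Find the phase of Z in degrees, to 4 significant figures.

X_L = ωL = 3.840 Ω
Parallel: admittances add. Y = 1/R + 1/(jωL)
Y = (0.05882 − j0.2604) S
|Y| = 0.2670 S → |Z| = 1/|Y| = 3.746 Ω, ∠Z = −∠Y = 77.27°

77.27°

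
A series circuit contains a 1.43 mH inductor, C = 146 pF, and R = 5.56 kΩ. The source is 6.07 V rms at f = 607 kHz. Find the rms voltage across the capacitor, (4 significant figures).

ω = 2πf = 3.814e+06 rad/s
X_L = ωL = 5454 Ω
X_C = 1/(ωC) = 1796 Ω
Net reactance X = X_L − X_C = 3658 Ω
Z = 5560 + j3658 Ω
|Z| = √(5560² + 3658²) = 6655 Ω
I = V/|Z| = 912.0 μA
V_C = I·|Z_C| = 0.0009120 × 1796 = 1.638 V

1.638 V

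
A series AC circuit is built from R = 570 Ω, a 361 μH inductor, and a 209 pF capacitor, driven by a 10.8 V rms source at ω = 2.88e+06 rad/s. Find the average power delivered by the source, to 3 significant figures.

93.5 mW

X_L = ωL = 1040 Ω
X_C = 1/(ωC) = 1660 Ω
Net reactance X = X_L − X_C = -622 Ω
Z = 570 − j622 Ω
|Z| = √(570² + 622²) = 843 Ω
∠Z = arctan(-622/570) = -47.5°
I = V/|Z| = 12.8 mA
P = VI cos φ = 10.8 × 0.0128 × cos(-47.5°) = 93.5 mW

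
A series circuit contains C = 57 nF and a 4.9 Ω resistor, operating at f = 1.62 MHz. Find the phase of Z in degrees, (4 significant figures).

ω = 2πf = 1.018e+07 rad/s
X_C = 1/(ωC) = 1.724 Ω
Z = 4.900 − j1.724 Ω
|Z| = √(4.900² + 1.724²) = 5.194 Ω
∠Z = arctan(-1.724/4.900) = -19.38°

-19.38°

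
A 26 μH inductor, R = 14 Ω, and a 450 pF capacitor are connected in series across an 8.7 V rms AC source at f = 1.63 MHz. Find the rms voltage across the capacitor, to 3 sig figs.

ω = 2πf = 1.024e+07 rad/s
X_L = ωL = 266 Ω
X_C = 1/(ωC) = 217 Ω
Net reactance X = X_L − X_C = 49.3 Ω
Z = 14.0 + j49.3 Ω
|Z| = √(14.0² + 49.3²) = 51.3 Ω
I = V/|Z| = 170 mA
V_C = I·|Z_C| = 0.170 × 217 = 36.8 V

36.8 V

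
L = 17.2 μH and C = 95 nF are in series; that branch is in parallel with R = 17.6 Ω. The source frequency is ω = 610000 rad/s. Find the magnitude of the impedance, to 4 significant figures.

X_L = ωL = 10.49 Ω
X_C = 1/(ωC) = 17.26 Ω
Branch 1: Z₁ = R = 17.60 Ω
Branch 2 (series LC): Z₂ = j(X_L − X_C) = −j6.764 Ω
Parallel: Z = Z₁Z₂/(Z₁+Z₂), |Z| = 6.314 Ω, ∠Z = -68.98°

6.314 Ω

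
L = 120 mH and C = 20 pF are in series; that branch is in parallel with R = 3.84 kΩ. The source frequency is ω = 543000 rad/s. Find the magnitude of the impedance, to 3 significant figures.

X_L = ωL = 65200 Ω
X_C = 1/(ωC) = 92100 Ω
Branch 1: Z₁ = R = 3840 Ω
Branch 2 (series LC): Z₂ = j(X_L − X_C) = −j26900 Ω
Parallel: Z = Z₁Z₂/(Z₁+Z₂), |Z| = 3800 Ω, ∠Z = -8.12°

3800 Ω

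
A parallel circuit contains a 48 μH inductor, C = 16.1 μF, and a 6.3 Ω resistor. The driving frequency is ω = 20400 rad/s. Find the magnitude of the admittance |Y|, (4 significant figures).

X_L = ωL = 0.9792 Ω
X_C = 1/(ωC) = 3.045 Ω
Parallel: admittances add. Y = 1/R + 1/(jωL) + jωC
Y = (0.1587 − j0.6928) S
|Y| = 0.7108 S → |Z| = 1/|Y| = 1.407 Ω, ∠Z = −∠Y = 77.10°

710.8 mS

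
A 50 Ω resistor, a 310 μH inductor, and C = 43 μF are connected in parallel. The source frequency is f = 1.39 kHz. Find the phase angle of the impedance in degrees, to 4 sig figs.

ω = 2πf = 8734 rad/s
X_L = ωL = 2.707 Ω
X_C = 1/(ωC) = 2.663 Ω
Parallel: admittances add. Y = 1/R + 1/(jωL) + jωC
Y = (0.02000 + j0.006191) S
|Y| = 0.02094 S → |Z| = 1/|Y| = 47.76 Ω, ∠Z = −∠Y = -17.20°

-17.20°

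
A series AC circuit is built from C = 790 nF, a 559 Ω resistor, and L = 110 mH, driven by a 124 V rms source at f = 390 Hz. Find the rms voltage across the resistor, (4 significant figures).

113.4 V

ω = 2πf = 2450 rad/s
X_L = ωL = 269.5 Ω
X_C = 1/(ωC) = 516.6 Ω
Net reactance X = X_L − X_C = -247.0 Ω
Z = 559.0 − j247.0 Ω
|Z| = √(559.0² + 247.0²) = 611.1 Ω
I = V/|Z| = 202.9 mA
V_R = I·|Z_R| = 0.2029 × 559.0 = 113.4 V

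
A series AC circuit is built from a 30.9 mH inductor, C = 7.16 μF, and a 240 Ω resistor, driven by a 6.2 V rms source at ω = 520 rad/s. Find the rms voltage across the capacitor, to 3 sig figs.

4.78 V

X_L = ωL = 16.1 Ω
X_C = 1/(ωC) = 269 Ω
Net reactance X = X_L − X_C = -253 Ω
Z = 240 − j253 Ω
|Z| = √(240² + 253²) = 348 Ω
I = V/|Z| = 17.8 mA
V_C = I·|Z_C| = 0.0178 × 269 = 4.78 V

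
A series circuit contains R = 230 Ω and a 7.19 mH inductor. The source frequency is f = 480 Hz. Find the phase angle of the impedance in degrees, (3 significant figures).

5.39°

ω = 2πf = 3016 rad/s
X_L = ωL = 21.7 Ω
Z = 230 + j21.7 Ω
|Z| = √(230² + 21.7²) = 231 Ω
∠Z = arctan(21.7/230) = 5.39°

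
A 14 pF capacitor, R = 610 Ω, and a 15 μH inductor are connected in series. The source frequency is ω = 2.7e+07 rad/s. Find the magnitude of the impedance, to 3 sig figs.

X_L = ωL = 405 Ω
X_C = 1/(ωC) = 2650 Ω
Net reactance X = X_L − X_C = -2240 Ω
Z = 610 − j2240 Ω
|Z| = √(610² + 2240²) = 2320 Ω

2320 Ω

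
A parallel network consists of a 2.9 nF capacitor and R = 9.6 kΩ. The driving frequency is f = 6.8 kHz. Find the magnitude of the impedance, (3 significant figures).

6180 Ω

ω = 2πf = 42730 rad/s
X_C = 1/(ωC) = 8070 Ω
Parallel: admittances add. Y = 1/R + jωC
Y = (0.000104 + j0.000124) S
|Y| = 0.000162 S → |Z| = 1/|Y| = 6180 Ω, ∠Z = −∠Y = -49.9°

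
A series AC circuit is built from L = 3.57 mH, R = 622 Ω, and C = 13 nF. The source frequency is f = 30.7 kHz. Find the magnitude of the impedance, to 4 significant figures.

686.2 Ω

ω = 2πf = 192900 rad/s
X_L = ωL = 688.6 Ω
X_C = 1/(ωC) = 398.8 Ω
Net reactance X = X_L − X_C = 289.8 Ω
Z = 622.0 + j289.8 Ω
|Z| = √(622.0² + 289.8²) = 686.2 Ω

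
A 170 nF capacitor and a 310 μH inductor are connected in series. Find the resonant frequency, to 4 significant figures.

21.92 kHz

ω₀ = 1/√(LC) = 1/√(0.00031 × 1.7e-07) = 137800 rad/s
f₀ = ω₀/(2π) = 21.92 kHz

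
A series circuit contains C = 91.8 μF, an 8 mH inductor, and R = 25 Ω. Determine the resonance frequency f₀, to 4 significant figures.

ω₀ = 1/√(LC) = 1/√(0.008 × 9.18e-05) = 1167 rad/s
f₀ = ω₀/(2π) = 185.7 Hz

185.7 Hz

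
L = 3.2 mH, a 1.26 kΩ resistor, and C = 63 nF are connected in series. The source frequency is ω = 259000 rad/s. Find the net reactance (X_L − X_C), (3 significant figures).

X_L = ωL = 829 Ω
X_C = 1/(ωC) = 61.3 Ω
X = 829 − 61.3 = 768 Ω

768 Ω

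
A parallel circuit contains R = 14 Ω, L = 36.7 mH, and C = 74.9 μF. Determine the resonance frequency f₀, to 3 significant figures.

ω₀ = 1/√(LC) = 1/√(0.0367 × 7.49e-05) = 603.2 rad/s
f₀ = ω₀/(2π) = 96.0 Hz

96.0 Hz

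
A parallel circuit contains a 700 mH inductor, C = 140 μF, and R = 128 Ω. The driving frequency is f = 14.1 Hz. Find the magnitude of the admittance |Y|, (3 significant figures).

8.65 mS

ω = 2πf = 88.59 rad/s
X_L = ωL = 62.0 Ω
X_C = 1/(ωC) = 80.6 Ω
Parallel: admittances add. Y = 1/R + 1/(jωL) + jωC
Y = (0.00781 − j0.00372) S
|Y| = 0.00865 S → |Z| = 1/|Y| = 116 Ω, ∠Z = −∠Y = 25.5°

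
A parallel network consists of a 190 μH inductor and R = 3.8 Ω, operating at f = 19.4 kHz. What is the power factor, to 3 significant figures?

0.987

ω = 2πf = 121900 rad/s
X_L = ωL = 23.2 Ω
Parallel: admittances add. Y = 1/R + 1/(jωL)
Y = (0.263 − j0.0432) S
|Y| = 0.267 S → |Z| = 1/|Y| = 3.75 Ω, ∠Z = −∠Y = 9.32°
cos φ = cos(9.32°) = 0.987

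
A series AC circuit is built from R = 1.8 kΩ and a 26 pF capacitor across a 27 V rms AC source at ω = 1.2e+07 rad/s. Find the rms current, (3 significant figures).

7.34 mA

X_C = 1/(ωC) = 3210 Ω
Z = 1800 − j3210 Ω
|Z| = √(1800² + 3210²) = 3680 Ω
I = V/|Z| = 27/3680 = 7.34 mA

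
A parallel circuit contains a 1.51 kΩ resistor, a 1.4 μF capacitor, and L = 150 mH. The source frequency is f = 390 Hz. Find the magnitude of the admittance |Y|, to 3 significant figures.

ω = 2πf = 2450 rad/s
X_L = ωL = 368 Ω
X_C = 1/(ωC) = 291 Ω
Parallel: admittances add. Y = 1/R + 1/(jωL) + jωC
Y = (0.000662 + j0.000710) S
|Y| = 0.000971 S → |Z| = 1/|Y| = 1030 Ω, ∠Z = −∠Y = -47.0°

971 μS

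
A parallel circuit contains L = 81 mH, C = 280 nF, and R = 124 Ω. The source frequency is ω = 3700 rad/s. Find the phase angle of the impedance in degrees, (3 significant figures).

X_L = ωL = 300 Ω
X_C = 1/(ωC) = 965 Ω
Parallel: admittances add. Y = 1/R + 1/(jωL) + jωC
Y = (0.00806 − j0.00230) S
|Y| = 0.00839 S → |Z| = 1/|Y| = 119 Ω, ∠Z = −∠Y = 15.9°

15.9°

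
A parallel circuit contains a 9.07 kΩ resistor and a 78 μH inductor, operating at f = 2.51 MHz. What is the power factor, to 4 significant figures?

ω = 2πf = 1.577e+07 rad/s
X_L = ωL = 1230 Ω
Parallel: admittances add. Y = 1/R + 1/(jωL)
Y = (0.0001103 − j0.0008129) S
|Y| = 0.0008204 S → |Z| = 1/|Y| = 1219 Ω, ∠Z = −∠Y = 82.28°
cos φ = cos(82.28°) = 0.1344

0.1344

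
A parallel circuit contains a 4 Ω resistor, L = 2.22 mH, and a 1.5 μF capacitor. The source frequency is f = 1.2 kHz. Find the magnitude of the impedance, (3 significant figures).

3.93 Ω

ω = 2πf = 7540 rad/s
X_L = ωL = 16.7 Ω
X_C = 1/(ωC) = 88.4 Ω
Parallel: admittances add. Y = 1/R + 1/(jωL) + jωC
Y = (0.250 − j0.0484) S
|Y| = 0.255 S → |Z| = 1/|Y| = 3.93 Ω, ∠Z = −∠Y = 11.0°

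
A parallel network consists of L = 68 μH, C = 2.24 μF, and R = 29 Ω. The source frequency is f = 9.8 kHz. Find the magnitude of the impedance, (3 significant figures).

ω = 2πf = 61580 rad/s
X_L = ωL = 4.19 Ω
X_C = 1/(ωC) = 7.25 Ω
Parallel: admittances add. Y = 1/R + 1/(jωL) + jωC
Y = (0.0345 − j0.101) S
|Y| = 0.107 S → |Z| = 1/|Y| = 9.38 Ω, ∠Z = −∠Y = 71.1°

9.38 Ω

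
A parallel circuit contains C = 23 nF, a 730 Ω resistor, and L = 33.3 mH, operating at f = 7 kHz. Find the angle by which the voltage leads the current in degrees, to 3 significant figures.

ω = 2πf = 43980 rad/s
X_L = ωL = 1460 Ω
X_C = 1/(ωC) = 989 Ω
Parallel: admittances add. Y = 1/R + 1/(jωL) + jωC
Y = (0.00137 + j0.000329) S
|Y| = 0.00141 S → |Z| = 1/|Y| = 710 Ω, ∠Z = −∠Y = -13.5°

-13.5°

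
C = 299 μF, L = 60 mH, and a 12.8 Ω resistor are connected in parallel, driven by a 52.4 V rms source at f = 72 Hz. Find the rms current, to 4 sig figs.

6.585 A

ω = 2πf = 452.4 rad/s
X_L = ωL = 27.14 Ω
X_C = 1/(ωC) = 7.393 Ω
Parallel: admittances add. Y = 1/R + 1/(jωL) + jωC
Y = (0.07812 + j0.09842) S
|Y| = 0.1257 S → |Z| = 1/|Y| = 7.958 Ω, ∠Z = −∠Y = -51.56°
I = V/|Z| = 52.4/7.958 = 6.585 A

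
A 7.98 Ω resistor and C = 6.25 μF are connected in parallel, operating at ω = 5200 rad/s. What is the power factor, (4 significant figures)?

0.9680

X_C = 1/(ωC) = 30.77 Ω
Parallel: admittances add. Y = 1/R + jωC
Y = (0.1253 + j0.03250) S
|Y| = 0.1295 S → |Z| = 1/|Y| = 7.724 Ω, ∠Z = −∠Y = -14.54°
cos φ = cos(-14.54°) = 0.9680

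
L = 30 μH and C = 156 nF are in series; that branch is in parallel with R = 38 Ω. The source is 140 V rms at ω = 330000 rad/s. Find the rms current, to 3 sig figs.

X_L = ωL = 9.90 Ω
X_C = 1/(ωC) = 19.4 Ω
Branch 1: Z₁ = R = 38.0 Ω
Branch 2 (series LC): Z₂ = j(X_L − X_C) = −j9.53 Ω
Parallel: Z = Z₁Z₂/(Z₁+Z₂), |Z| = 9.24 Ω, ∠Z = -75.9°
I = V/|Z| = 140/9.24 = 15.2 A

15.2 A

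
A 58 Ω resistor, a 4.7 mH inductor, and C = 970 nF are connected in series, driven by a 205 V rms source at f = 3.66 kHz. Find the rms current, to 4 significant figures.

2.389 A

ω = 2πf = 23000 rad/s
X_L = ωL = 108.1 Ω
X_C = 1/(ωC) = 44.83 Ω
Net reactance X = X_L − X_C = 63.25 Ω
Z = 58.00 + j63.25 Ω
|Z| = √(58.00² + 63.25²) = 85.82 Ω
I = V/|Z| = 205/85.82 = 2.389 A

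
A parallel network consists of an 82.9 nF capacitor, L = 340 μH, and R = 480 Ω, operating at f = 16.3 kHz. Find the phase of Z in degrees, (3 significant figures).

84.1°

ω = 2πf = 102400 rad/s
X_L = ωL = 34.8 Ω
X_C = 1/(ωC) = 118 Ω
Parallel: admittances add. Y = 1/R + 1/(jωL) + jωC
Y = (0.00208 − j0.0202) S
|Y| = 0.0203 S → |Z| = 1/|Y| = 49.2 Ω, ∠Z = −∠Y = 84.1°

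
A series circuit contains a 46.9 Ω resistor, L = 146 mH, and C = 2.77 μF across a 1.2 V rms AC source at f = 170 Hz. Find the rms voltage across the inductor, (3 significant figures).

0.996 V

ω = 2πf = 1068 rad/s
X_L = ωL = 156 Ω
X_C = 1/(ωC) = 338 Ω
Net reactance X = X_L − X_C = -182 Ω
Z = 46.9 − j182 Ω
|Z| = √(46.9² + 182²) = 188 Ω
I = V/|Z| = 6.38 mA
V_L = I·|Z_L| = 0.00638 × 156 = 0.996 V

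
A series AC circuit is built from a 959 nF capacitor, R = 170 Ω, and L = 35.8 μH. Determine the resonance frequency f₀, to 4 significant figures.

27.16 kHz

ω₀ = 1/√(LC) = 1/√(3.58e-05 × 9.59e-07) = 170700 rad/s
f₀ = ω₀/(2π) = 27.16 kHz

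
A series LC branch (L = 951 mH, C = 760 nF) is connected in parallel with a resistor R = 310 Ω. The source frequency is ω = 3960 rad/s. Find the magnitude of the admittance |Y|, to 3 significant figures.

3.24 mS

X_L = ωL = 3770 Ω
X_C = 1/(ωC) = 332 Ω
Branch 1: Z₁ = R = 310 Ω
Branch 2 (series LC): Z₂ = j(X_L − X_C) = j3430 Ω
Parallel: Z = Z₁Z₂/(Z₁+Z₂), |Z| = 309 Ω, ∠Z = 5.16°
|Y| = 1/|Z| = 3.24 mS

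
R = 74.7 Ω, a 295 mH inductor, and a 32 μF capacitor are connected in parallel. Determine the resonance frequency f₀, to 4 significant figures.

ω₀ = 1/√(LC) = 1/√(0.295 × 3.2e-05) = 325.5 rad/s
f₀ = ω₀/(2π) = 51.80 Hz

51.80 Hz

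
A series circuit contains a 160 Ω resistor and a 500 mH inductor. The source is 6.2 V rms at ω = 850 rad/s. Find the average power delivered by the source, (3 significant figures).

29.8 mW

X_L = ωL = 425 Ω
Z = 160 + j425 Ω
|Z| = √(160² + 425²) = 454 Ω
∠Z = arctan(425/160) = 69.4°
I = V/|Z| = 13.7 mA
P = VI cos φ = 6.2 × 0.0137 × cos(69.4°) = 29.8 mW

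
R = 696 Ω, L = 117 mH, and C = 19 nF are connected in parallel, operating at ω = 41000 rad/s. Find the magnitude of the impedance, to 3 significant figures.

647 Ω

X_L = ωL = 4800 Ω
X_C = 1/(ωC) = 1280 Ω
Parallel: admittances add. Y = 1/R + 1/(jωL) + jωC
Y = (0.00144 + j0.000571) S
|Y| = 0.00155 S → |Z| = 1/|Y| = 647 Ω, ∠Z = −∠Y = -21.7°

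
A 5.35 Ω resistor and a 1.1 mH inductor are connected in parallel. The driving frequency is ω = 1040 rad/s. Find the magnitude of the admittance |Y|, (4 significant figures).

X_L = ωL = 1.144 Ω
Parallel: admittances add. Y = 1/R + 1/(jωL)
Y = (0.1869 − j0.8741) S
|Y| = 0.8939 S → |Z| = 1/|Y| = 1.119 Ω, ∠Z = −∠Y = 77.93°

893.9 mS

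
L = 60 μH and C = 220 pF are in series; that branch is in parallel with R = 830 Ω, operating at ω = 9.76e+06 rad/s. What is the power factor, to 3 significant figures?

0.143

X_L = ωL = 586 Ω
X_C = 1/(ωC) = 466 Ω
Branch 1: Z₁ = R = 830 Ω
Branch 2 (series LC): Z₂ = j(X_L − X_C) = j120 Ω
Parallel: Z = Z₁Z₂/(Z₁+Z₂), |Z| = 119 Ω, ∠Z = 81.8°
cos φ = cos(81.8°) = 0.143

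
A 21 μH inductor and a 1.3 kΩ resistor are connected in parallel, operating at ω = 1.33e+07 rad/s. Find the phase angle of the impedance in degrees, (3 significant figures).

X_L = ωL = 279 Ω
Parallel: admittances add. Y = 1/R + 1/(jωL)
Y = (0.000769 − j0.00358) S
|Y| = 0.00366 S → |Z| = 1/|Y| = 273 Ω, ∠Z = −∠Y = 77.9°

77.9°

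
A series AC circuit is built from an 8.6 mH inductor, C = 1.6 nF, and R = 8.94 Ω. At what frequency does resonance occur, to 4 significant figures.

42.91 kHz

ω₀ = 1/√(LC) = 1/√(0.0086 × 1.6e-09) = 269600 rad/s
f₀ = ω₀/(2π) = 42.91 kHz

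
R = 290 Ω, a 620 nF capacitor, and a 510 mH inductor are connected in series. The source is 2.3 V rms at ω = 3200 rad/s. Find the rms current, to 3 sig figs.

1.97 mA

X_L = ωL = 1630 Ω
X_C = 1/(ωC) = 504 Ω
Net reactance X = X_L − X_C = 1130 Ω
Z = 290 + j1130 Ω
|Z| = √(290² + 1130²) = 1160 Ω
I = V/|Z| = 2.3/1160 = 1.97 mA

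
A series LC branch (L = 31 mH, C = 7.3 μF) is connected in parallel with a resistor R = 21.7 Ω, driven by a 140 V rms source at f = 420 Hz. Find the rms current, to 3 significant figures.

ω = 2πf = 2639 rad/s
X_L = ωL = 81.8 Ω
X_C = 1/(ωC) = 51.9 Ω
Branch 1: Z₁ = R = 21.7 Ω
Branch 2 (series LC): Z₂ = j(X_L − X_C) = j29.9 Ω
Parallel: Z = Z₁Z₂/(Z₁+Z₂), |Z| = 17.6 Ω, ∠Z = 36.0°
I = V/|Z| = 140/17.6 = 7.97 A

7.97 A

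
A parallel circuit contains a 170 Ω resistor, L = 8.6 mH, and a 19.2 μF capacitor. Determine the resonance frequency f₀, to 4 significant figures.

ω₀ = 1/√(LC) = 1/√(0.0086 × 1.92e-05) = 2461 rad/s
f₀ = ω₀/(2π) = 391.7 Hz

391.7 Hz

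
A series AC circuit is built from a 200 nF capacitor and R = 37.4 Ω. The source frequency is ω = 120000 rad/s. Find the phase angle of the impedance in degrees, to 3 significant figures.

-48.1°

X_C = 1/(ωC) = 41.7 Ω
Z = 37.4 − j41.7 Ω
|Z| = √(37.4² + 41.7²) = 56.0 Ω
∠Z = arctan(-41.7/37.4) = -48.1°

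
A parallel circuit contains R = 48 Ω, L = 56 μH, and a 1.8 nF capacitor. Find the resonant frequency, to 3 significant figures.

ω₀ = 1/√(LC) = 1/√(5.6e-05 × 1.8e-09) = 3.15e+06 rad/s
f₀ = ω₀/(2π) = 501 kHz

501 kHz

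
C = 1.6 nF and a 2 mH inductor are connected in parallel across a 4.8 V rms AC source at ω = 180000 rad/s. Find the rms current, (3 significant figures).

12.0 mA

X_L = ωL = 360 Ω
X_C = 1/(ωC) = 3470 Ω
Parallel: admittances add. Y = 1/(jωL) + jωC
Y = (0 − j0.00249) S
|Y| = 0.00249 S → |Z| = 1/|Y| = 402 Ω, ∠Z = −∠Y = 90.0°
I = V/|Z| = 4.8/402 = 12.0 mA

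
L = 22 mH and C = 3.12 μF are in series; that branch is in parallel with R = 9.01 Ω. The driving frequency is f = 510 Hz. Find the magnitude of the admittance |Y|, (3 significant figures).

116 mS

ω = 2πf = 3204 rad/s
X_L = ωL = 70.5 Ω
X_C = 1/(ωC) = 100 Ω
Branch 1: Z₁ = R = 9.01 Ω
Branch 2 (series LC): Z₂ = j(X_L − X_C) = −j29.5 Ω
Parallel: Z = Z₁Z₂/(Z₁+Z₂), |Z| = 8.62 Ω, ∠Z = -17.0°
|Y| = 1/|Z| = 116 mS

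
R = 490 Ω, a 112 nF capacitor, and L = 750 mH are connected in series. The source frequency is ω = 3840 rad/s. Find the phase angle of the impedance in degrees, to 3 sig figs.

48.6°

X_L = ωL = 2880 Ω
X_C = 1/(ωC) = 2330 Ω
Net reactance X = X_L − X_C = 555 Ω
Z = 490 + j555 Ω
|Z| = √(490² + 555²) = 740 Ω
∠Z = arctan(555/490) = 48.6°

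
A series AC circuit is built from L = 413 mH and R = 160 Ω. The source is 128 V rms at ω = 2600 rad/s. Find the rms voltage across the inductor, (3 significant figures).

X_L = ωL = 1070 Ω
Z = 160 + j1070 Ω
|Z| = √(160² + 1070²) = 1090 Ω
I = V/|Z| = 118 mA
V_L = I·|Z_L| = 0.118 × 1070 = 127 V

127 V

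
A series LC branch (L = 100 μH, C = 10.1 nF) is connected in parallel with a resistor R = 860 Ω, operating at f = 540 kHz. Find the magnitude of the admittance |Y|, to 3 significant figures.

ω = 2πf = 3.393e+06 rad/s
X_L = ωL = 339 Ω
X_C = 1/(ωC) = 29.2 Ω
Branch 1: Z₁ = R = 860 Ω
Branch 2 (series LC): Z₂ = j(X_L − X_C) = j310 Ω
Parallel: Z = Z₁Z₂/(Z₁+Z₂), |Z| = 292 Ω, ∠Z = 70.2°
|Y| = 1/|Z| = 3.43 mS

3.43 mS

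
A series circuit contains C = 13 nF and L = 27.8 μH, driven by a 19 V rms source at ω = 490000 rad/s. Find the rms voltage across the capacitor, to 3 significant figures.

20.8 V

X_L = ωL = 13.6 Ω
X_C = 1/(ωC) = 157 Ω
Net reactance X = X_L − X_C = -143 Ω
Z = − j143 Ω
|Z| = √(0² + 143²) = 143 Ω
I = V/|Z| = 133 mA
V_C = I·|Z_C| = 0.133 × 157 = 20.8 V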